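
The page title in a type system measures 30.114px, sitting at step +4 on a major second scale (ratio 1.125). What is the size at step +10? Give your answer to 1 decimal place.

61.0px

Moving from step +4 to step +10 is 6 steps up, so multiply by r⁶.
30.114 × 1.125⁶ = 30.114 × 2.02729 ≈ 61.050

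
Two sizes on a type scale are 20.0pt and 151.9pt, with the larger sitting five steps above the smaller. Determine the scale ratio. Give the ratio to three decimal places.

1.500

r⁵ = 151.9 / 20.0, so r = (151.9/20.0)^(1/5).
r = 7.5950^(1/5) ≈ 1.5000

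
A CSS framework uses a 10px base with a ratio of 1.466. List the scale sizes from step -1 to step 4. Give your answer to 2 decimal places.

6.82px, 10.00px, 14.66px, 21.49px, 31.51px, 46.19px

Step -1: 10.0 ÷ 1.466 = 6.82
Step 0: 10px
Step 1: 10.0 × 1.466 = 14.66
Step 2: 10.0 × 1.466² = 21.49
Step 3: 10.0 × 1.466³ = 31.51
Step 4: 10.0 × 1.466⁴ = 46.19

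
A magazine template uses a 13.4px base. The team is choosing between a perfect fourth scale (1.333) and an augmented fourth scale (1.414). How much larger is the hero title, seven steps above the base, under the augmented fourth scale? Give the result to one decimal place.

Perfect fourth: 13.4 × 1.333⁷ = 100.211px
Augmented fourth: 13.4 × 1.414⁷ = 151.444px
Difference: 151.444 − 100.211 = 51.233px

51.2px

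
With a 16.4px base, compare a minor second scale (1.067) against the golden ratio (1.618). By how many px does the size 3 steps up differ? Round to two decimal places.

49.54px

Minor second: 16.4 × 1.067³ = 19.9222px
Golden ratio: 16.4 × 1.618³ = 69.4671px
Difference: 69.4671 − 19.9222 = 49.5449px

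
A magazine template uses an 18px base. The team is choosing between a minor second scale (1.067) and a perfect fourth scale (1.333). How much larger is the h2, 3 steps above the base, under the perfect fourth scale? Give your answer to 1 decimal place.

Minor second: 18.0 × 1.067³ = 21.866px
Perfect fourth: 18.0 × 1.333³ = 42.635px
Difference: 42.635 − 21.866 = 20.769px

20.8px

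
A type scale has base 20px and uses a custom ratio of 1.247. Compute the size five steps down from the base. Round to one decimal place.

6.6px

A modular type scale is a geometric sequence: sizeₙ = base × rⁿ.
20.0 ÷ 1.247⁵ = 20.0 ÷ 3.01531 ≈ 6.63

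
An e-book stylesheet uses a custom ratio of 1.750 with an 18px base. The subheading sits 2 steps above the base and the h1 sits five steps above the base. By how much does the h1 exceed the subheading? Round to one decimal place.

Step 2: 18.0 × 1.750² = 55.125px
Step 5: 18.0 × 1.750⁵ = 295.436px
Difference: 295.436 − 55.125 = 240.311px

240.3px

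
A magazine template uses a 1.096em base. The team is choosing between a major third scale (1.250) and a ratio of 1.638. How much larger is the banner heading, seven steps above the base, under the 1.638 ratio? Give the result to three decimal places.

Major third: 1.096 × 1.250⁷ = 5.22614em
At 1.638: 1.096 × 1.638⁷ = 34.67431em
Difference: 34.67431 − 5.22614 = 29.44817em

29.448em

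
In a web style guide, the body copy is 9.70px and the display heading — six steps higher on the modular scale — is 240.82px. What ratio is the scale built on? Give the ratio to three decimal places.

1.708

The ratio satisfies 9.70 × r⁶ = 240.82, so r = (240.82 / 9.70)^(1/6).
r = 24.8268^(1/6) ≈ 1.7080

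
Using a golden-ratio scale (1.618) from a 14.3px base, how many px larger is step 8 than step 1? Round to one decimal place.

Step 1: 14.3 × 1.618 = 23.137px
Step 8: 14.3 × 1.618⁸ = 671.683px
Difference: 671.683 − 23.137 = 648.546px

648.5px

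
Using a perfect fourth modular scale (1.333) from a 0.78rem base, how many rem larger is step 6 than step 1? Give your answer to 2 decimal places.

Step 1: 0.78 × 1.333 = 1.0397rem
Step 6: 0.78 × 1.333⁶ = 4.3760rem
Difference: 4.3760 − 1.0397 = 3.3363rem

3.34rem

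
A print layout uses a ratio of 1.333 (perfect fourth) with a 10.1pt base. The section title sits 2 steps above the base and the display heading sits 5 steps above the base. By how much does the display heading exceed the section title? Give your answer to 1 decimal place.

Step 2: 10.1 × 1.333² = 17.947pt
Step 5: 10.1 × 1.333⁵ = 42.508pt
Difference: 42.508 − 17.947 = 24.561pt

24.6pt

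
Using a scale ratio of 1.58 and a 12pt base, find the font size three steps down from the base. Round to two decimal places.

3.04pt

Every step multiplies by the scale ratio.
12.0 ÷ 1.58³ = 12.0 ÷ 3.94431 ≈ 3.04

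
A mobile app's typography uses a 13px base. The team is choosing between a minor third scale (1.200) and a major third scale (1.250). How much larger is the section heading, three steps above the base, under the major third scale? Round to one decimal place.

Minor third: 13.0 × 1.200³ = 22.464px
Major third: 13.0 × 1.250³ = 25.391px
Difference: 25.391 − 22.464 = 2.927px

2.9px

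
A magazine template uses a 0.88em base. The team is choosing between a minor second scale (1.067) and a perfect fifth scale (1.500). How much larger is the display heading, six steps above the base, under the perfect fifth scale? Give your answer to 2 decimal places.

8.73em

Minor second: 0.88 × 1.067⁶ = 1.2986em
Perfect fifth: 0.88 × 1.500⁶ = 10.0237em
Difference: 10.0237 − 1.2986 = 8.7251em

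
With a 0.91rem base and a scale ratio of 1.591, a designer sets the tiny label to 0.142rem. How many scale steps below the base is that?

4

1.591ⁿ = 0.91 / 0.142 = 6.4085
n = ln(6.4085) / ln(1.591) = 1.8576 / 0.4644 ≈ 4.00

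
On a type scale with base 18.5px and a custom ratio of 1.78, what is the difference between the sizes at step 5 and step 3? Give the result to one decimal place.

226.2px

Step 3: 18.5 × 1.78³ = 104.335px
Step 5: 18.5 × 1.78⁵ = 330.576px
Difference: 330.576 − 104.335 = 226.241px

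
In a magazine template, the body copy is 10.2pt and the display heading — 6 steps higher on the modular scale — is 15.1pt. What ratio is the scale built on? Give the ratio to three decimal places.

1.068

r⁶ = 15.1 / 10.2, so r = (15.1/10.2)^(1/6).
r = 1.4804^(1/6) ≈ 1.0676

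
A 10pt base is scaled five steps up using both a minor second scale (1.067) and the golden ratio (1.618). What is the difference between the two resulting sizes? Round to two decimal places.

Minor second: 10.0 × 1.067⁵ = 13.8300pt
Golden ratio: 10.0 × 1.618⁵ = 110.8901pt
Difference: 110.8901 − 13.8300 = 97.0601pt

97.06pt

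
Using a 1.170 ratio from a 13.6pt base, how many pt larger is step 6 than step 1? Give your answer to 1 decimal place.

Step 1: 13.6 × 1.170 = 15.912pt
Step 6: 13.6 × 1.170⁶ = 34.886pt
Difference: 34.886 − 15.912 = 18.974pt

19.0pt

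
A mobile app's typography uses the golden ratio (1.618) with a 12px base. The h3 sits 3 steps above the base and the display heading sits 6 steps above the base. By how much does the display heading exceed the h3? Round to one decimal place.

164.5px

Step 3: 12.0 × 1.618³ = 50.830px
Step 6: 12.0 × 1.618⁶ = 215.304px
Difference: 215.304 − 50.830 = 164.474px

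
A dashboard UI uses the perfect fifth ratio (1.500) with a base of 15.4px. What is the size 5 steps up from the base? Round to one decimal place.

15.4 × 1.500⁵ = 15.4 × 7.59375 ≈ 116.94

116.9px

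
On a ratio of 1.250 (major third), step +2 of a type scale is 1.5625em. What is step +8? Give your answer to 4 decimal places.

5.9605em

Moving from step +2 to step +8 is 6 steps up, so multiply by r⁶.
1.5625 × 1.250⁶ = 1.5625 × 3.81470 ≈ 5.9605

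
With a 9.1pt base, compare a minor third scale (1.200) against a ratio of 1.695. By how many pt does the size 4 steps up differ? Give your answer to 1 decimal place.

56.2pt

Minor third: 9.1 × 1.200⁴ = 18.870pt
At 1.695: 9.1 × 1.695⁴ = 75.114pt
Difference: 75.114 − 18.870 = 56.244pt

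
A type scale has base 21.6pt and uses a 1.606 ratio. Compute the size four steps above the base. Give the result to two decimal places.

143.69pt

21.6 × 1.606⁴ = 21.6 × 6.65246 ≈ 143.69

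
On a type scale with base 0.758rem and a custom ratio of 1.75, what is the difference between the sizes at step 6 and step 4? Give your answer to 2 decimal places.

Step 4: 0.758 × 1.75⁴ = 7.1092rem
Step 6: 0.758 × 1.75⁶ = 21.7720rem
Difference: 21.7720 − 7.1092 = 14.6628rem

14.66rem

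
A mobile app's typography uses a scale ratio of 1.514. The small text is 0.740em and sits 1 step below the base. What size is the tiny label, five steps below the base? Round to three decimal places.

The gap is -5 − (-1) = -4 steps, so the factor is 1.514^-4.
0.740 ÷ 1.514⁴ = 0.740 ÷ 5.25416 ≈ 0.141

0.141em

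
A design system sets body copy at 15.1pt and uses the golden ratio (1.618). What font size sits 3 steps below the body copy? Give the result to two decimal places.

3.56pt

15.1 ÷ 1.618³ = 15.1 ÷ 4.23580 ≈ 3.56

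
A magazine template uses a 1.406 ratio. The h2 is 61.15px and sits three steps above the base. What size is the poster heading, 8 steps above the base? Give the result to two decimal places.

61.15 × 1.406⁵ = 61.15 × 5.49448 ≈ 335.987

335.99px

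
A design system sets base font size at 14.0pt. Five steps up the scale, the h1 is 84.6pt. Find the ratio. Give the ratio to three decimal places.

1.433

The ratio satisfies 14.0 × r⁵ = 84.6, so r = (84.6 / 14.0)^(1/5).
r = 6.0429^(1/5) ≈ 1.4330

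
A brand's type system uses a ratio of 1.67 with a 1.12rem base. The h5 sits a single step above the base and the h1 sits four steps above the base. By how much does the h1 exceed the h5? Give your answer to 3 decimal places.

6.841rem

Step 1: 1.12 × 1.67 = 1.87040rem
Step 4: 1.12 × 1.67⁴ = 8.71132rem
Difference: 8.71132 − 1.87040 = 6.84092rem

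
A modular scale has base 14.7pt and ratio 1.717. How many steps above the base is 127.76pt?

1.717ⁿ = 127.76 / 14.7 = 8.6912
n = ln(8.6912) / ln(1.717) = 2.1623 / 0.5406 ≈ 4.00

4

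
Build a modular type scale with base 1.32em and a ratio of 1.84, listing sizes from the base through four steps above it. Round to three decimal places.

Step 0: 1.32em
Step 1: 1.32 × 1.84 = 2.429
Step 2: 1.32 × 1.84² = 4.469
Step 3: 1.32 × 1.84³ = 8.223
Step 4: 1.32 × 1.84⁴ = 15.130

1.320em, 2.429em, 4.469em, 8.223em, 15.130em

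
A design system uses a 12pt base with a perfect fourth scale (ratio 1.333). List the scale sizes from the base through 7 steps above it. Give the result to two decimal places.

Step 0: 12pt
Step 1: 12.0 × 1.333 = 16.00
Step 2: 12.0 × 1.333² = 21.32
Step 3: 12.0 × 1.333³ = 28.42
Step 4: 12.0 × 1.333⁴ = 37.89
Step 5: 12.0 × 1.333⁵ = 50.50
Step 6: 12.0 × 1.333⁶ = 67.32
Step 7: 12.0 × 1.333⁷ = 89.74

12.00pt, 16.00pt, 21.32pt, 28.42pt, 37.89pt, 50.50pt, 67.32pt, 89.74pt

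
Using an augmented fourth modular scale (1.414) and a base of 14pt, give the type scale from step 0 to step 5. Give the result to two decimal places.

14.00pt, 19.80pt, 27.99pt, 39.58pt, 55.97pt, 79.14pt

Step 0: 14pt
Step 1: 14.0 × 1.414 = 19.80
Step 2: 14.0 × 1.414² = 27.99
Step 3: 14.0 × 1.414³ = 39.58
Step 4: 14.0 × 1.414⁴ = 55.97
Step 5: 14.0 × 1.414⁵ = 79.14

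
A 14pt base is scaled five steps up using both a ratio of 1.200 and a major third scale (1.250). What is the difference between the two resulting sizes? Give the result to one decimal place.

At 1.200: 14.0 × 1.200⁵ = 34.836pt
Major third: 14.0 × 1.250⁵ = 42.725pt
Difference: 42.725 − 34.836 = 7.889pt

7.9pt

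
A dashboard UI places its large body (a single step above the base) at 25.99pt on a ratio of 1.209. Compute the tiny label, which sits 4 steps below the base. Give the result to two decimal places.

Moving from step +1 to step -4 is 5 steps down, so divide by r⁵.
25.99 ÷ 1.209⁵ = 25.99 ÷ 2.58304 ≈ 10.062

10.06pt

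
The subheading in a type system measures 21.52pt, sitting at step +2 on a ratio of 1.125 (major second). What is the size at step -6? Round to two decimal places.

Moving from step +2 to step -6 is 8 steps down, so divide by r⁸.
21.52 ÷ 1.125⁸ = 21.52 ÷ 2.56578 ≈ 8.387

8.39pt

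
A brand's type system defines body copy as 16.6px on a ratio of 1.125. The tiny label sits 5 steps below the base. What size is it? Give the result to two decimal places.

16.6 ÷ 1.125⁵ = 16.6 ÷ 1.80203 ≈ 9.21

9.21px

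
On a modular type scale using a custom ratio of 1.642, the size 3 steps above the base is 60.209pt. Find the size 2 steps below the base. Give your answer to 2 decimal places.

5.04pt

The gap is -2 − (3) = -5 steps, so the factor is 1.642^-5.
60.209 ÷ 1.642⁵ = 60.209 ÷ 11.93619 ≈ 5.044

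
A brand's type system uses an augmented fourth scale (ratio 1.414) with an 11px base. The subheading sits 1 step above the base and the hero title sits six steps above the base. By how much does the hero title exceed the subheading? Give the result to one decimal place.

Step 1: 11.0 × 1.414 = 15.554px
Step 6: 11.0 × 1.414⁶ = 87.920px
Difference: 87.920 − 15.554 = 72.366px

72.4px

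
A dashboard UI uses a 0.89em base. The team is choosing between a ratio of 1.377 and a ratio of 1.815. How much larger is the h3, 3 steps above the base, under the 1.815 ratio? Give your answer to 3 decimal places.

2.998em

At 1.377: 0.89 × 1.377³ = 2.32376em
At 1.815: 0.89 × 1.815³ = 5.32133em
Difference: 5.32133 − 2.32376 = 2.99757em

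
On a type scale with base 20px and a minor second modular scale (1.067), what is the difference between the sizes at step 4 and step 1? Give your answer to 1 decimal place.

Step 1: 20.0 × 1.067 = 21.340px
Step 4: 20.0 × 1.067⁴ = 25.923px
Difference: 25.923 − 21.340 = 4.583px

4.6px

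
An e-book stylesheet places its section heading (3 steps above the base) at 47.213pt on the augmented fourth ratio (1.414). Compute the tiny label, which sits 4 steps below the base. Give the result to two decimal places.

4.18pt

47.213 ÷ 1.414⁷ = 47.213 ÷ 11.30175 ≈ 4.177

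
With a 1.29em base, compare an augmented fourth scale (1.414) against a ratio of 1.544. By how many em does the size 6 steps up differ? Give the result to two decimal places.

Augmented fourth: 1.29 × 1.414⁶ = 10.3107em
At 1.544: 1.29 × 1.544⁶ = 17.4773em
Difference: 17.4773 − 10.3107 = 7.1666em

7.17em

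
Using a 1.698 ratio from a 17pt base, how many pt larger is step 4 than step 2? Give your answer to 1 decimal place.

92.3pt

Step 2: 17.0 × 1.698² = 49.014pt
Step 4: 17.0 × 1.698⁴ = 141.319pt
Difference: 141.319 − 49.014 = 92.305pt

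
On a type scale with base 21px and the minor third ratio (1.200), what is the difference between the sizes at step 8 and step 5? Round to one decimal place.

Step 5: 21.0 × 1.200⁵ = 52.255px
Step 8: 21.0 × 1.200⁸ = 90.296px
Difference: 90.296 − 52.255 = 38.041px

38.0px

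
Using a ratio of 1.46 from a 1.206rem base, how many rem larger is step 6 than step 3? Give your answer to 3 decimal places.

Step 3: 1.206 × 1.46³ = 3.75324rem
Step 6: 1.206 × 1.46⁶ = 11.68058rem
Difference: 11.68058 − 3.75324 = 7.92734rem

7.927rem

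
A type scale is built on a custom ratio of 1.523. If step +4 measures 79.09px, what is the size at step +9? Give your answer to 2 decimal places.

648.07px

The gap is 9 − (4) = 5 steps, so the factor is 1.523^5.
79.09 × 1.523⁵ = 79.09 × 8.19407 ≈ 648.069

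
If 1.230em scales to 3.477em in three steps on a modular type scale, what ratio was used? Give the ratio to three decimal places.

1.414

The ratio satisfies 1.230 × r³ = 3.477, so r = (3.477 / 1.230)^(1/3).
r = 2.8268^(1/3) ≈ 1.4139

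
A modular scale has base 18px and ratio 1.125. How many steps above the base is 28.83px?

4

1.125ⁿ = 28.83 / 18 = 1.6017
n = ln(1.6017) / ln(1.125) = 0.4710 / 0.1178 ≈ 4.00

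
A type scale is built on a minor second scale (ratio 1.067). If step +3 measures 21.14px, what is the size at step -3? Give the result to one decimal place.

14.3px

21.14 ÷ 1.067⁶ = 21.14 ÷ 1.47566 ≈ 14.326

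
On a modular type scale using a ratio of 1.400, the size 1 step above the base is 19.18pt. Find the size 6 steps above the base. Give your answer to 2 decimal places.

103.15pt

19.18 × 1.400⁵ = 19.18 × 5.37824 ≈ 103.155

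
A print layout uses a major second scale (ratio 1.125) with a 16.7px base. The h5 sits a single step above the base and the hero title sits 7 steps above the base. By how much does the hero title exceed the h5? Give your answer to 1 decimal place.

19.3px

Step 1: 16.7 × 1.125 = 18.787px
Step 7: 16.7 × 1.125⁷ = 38.088px
Difference: 38.088 − 18.787 = 19.301px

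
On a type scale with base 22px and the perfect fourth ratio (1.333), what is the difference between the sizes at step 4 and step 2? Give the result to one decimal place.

Step 2: 22.0 × 1.333² = 39.092px
Step 4: 22.0 × 1.333⁴ = 69.461px
Difference: 69.461 − 39.092 = 30.369px

30.4px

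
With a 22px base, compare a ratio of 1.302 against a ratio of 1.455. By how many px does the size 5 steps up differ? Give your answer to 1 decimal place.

61.1px

At 1.302: 22.0 × 1.302⁵ = 82.315px
At 1.455: 22.0 × 1.455⁵ = 143.462px
Difference: 143.462 − 82.315 = 61.147px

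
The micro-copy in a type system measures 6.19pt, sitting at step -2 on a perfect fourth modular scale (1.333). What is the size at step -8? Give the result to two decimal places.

6.19 ÷ 1.333⁶ = 6.19 ÷ 5.61023 ≈ 1.103

1.10pt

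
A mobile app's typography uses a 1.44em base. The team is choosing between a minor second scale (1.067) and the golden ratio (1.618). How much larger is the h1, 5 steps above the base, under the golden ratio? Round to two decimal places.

Minor second: 1.44 × 1.067⁵ = 1.9915em
Golden ratio: 1.44 × 1.618⁵ = 15.9682em
Difference: 15.9682 − 1.9915 = 13.9767em

13.98em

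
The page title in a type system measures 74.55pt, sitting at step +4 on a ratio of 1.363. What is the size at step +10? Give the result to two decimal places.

477.99pt

74.55 × 1.363⁶ = 74.55 × 6.41173 ≈ 477.994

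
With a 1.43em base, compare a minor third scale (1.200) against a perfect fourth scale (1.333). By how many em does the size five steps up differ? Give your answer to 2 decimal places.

2.46em

Minor third: 1.43 × 1.200⁵ = 3.5583em
Perfect fourth: 1.43 × 1.333⁵ = 6.0185em
Difference: 6.0185 − 3.5583 = 2.4602em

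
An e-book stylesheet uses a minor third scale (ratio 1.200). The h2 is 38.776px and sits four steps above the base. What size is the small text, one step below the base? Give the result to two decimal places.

38.776 ÷ 1.200⁵ = 38.776 ÷ 2.48832 ≈ 15.583

15.58px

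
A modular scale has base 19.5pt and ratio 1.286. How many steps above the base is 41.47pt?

3

1.286ⁿ = 41.47 / 19.5 = 2.1267
n = ln(2.1267) / ln(1.286) = 0.7546 / 0.2515 ≈ 3.00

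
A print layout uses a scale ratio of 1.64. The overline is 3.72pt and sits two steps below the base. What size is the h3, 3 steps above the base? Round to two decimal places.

The gap is 3 − (-2) = 5 steps, so the factor is 1.64^5.
3.72 × 1.64⁵ = 3.72 × 11.86367 ≈ 44.133

44.13pt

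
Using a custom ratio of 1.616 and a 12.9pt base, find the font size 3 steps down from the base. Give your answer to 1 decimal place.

12.9 ÷ 1.616³ = 12.9 ÷ 4.22011 ≈ 3.06

3.1pt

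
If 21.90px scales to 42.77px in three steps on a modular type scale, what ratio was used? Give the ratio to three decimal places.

The ratio satisfies 21.90 × r³ = 42.77, so r = (42.77 / 21.90)^(1/3).
r = 1.9530^(1/3) ≈ 1.2500

1.250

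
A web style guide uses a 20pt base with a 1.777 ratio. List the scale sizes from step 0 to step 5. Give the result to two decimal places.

20.00pt, 35.54pt, 63.15pt, 112.23pt, 199.43pt, 354.38pt

Step 0: 20pt
Step 1: 20.0 × 1.777 = 35.54
Step 2: 20.0 × 1.777² = 63.15
Step 3: 20.0 × 1.777³ = 112.23
Step 4: 20.0 × 1.777⁴ = 199.43
Step 5: 20.0 × 1.777⁵ = 354.38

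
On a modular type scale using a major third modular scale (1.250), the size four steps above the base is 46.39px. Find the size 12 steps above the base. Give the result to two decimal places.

46.39 × 1.250⁸ = 46.39 × 5.96046 ≈ 276.506

276.51px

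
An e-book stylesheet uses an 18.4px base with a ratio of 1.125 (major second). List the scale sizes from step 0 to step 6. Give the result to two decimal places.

Step 0: 18.4px
Step 1: 18.4 × 1.125 = 20.70
Step 2: 18.4 × 1.125² = 23.29
Step 3: 18.4 × 1.125³ = 26.20
Step 4: 18.4 × 1.125⁴ = 29.47
Step 5: 18.4 × 1.125⁵ = 33.16
Step 6: 18.4 × 1.125⁶ = 37.30

18.40px, 20.70px, 23.29px, 26.20px, 29.47px, 33.16px, 37.30px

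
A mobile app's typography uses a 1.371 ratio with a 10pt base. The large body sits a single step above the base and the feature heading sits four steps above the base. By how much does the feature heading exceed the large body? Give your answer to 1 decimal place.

21.6pt

Step 1: 10.0 × 1.371 = 13.710pt
Step 4: 10.0 × 1.371⁴ = 35.331pt
Difference: 35.331 − 13.710 = 21.621pt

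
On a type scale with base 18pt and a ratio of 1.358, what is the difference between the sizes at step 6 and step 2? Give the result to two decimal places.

Step 2: 18.0 × 1.358² = 33.1950pt
Step 6: 18.0 × 1.358⁶ = 112.8941pt
Difference: 112.8941 − 33.1950 = 79.6991pt

79.70pt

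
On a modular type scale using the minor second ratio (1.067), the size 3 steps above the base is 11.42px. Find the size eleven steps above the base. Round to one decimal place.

19.2px

Moving from step +3 to step +11 is 8 steps up, so multiply by r⁸.
11.42 × 1.067⁸ = 11.42 × 1.68002 ≈ 19.186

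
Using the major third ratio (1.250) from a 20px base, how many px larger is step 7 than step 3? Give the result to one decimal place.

Step 3: 20.0 × 1.250³ = 39.062px
Step 7: 20.0 × 1.250⁷ = 95.367px
Difference: 95.367 − 39.062 = 56.305px

56.3px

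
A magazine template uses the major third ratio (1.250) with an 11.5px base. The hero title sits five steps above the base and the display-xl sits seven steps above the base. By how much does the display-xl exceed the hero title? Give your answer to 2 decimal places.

19.74px

Step 5: 11.5 × 1.250⁵ = 35.0952px
Step 7: 11.5 × 1.250⁷ = 54.8363px
Difference: 54.8363 − 35.0952 = 19.7411px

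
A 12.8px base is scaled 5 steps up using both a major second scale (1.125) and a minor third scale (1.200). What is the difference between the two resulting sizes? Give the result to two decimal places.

Major second: 12.8 × 1.125⁵ = 23.0660px
Minor third: 12.8 × 1.200⁵ = 31.8505px
Difference: 31.8505 − 23.0660 = 8.7845px

8.78px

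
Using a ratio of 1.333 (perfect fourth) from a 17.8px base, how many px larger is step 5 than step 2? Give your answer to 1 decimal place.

43.3px

Step 2: 17.8 × 1.333² = 31.629px
Step 5: 17.8 × 1.333⁵ = 74.915px
Difference: 74.915 − 31.629 = 43.286px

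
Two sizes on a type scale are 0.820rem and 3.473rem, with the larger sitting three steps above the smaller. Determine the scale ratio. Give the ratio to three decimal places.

1.618

r³ = 3.473 / 0.820, so r = (3.473/0.820)^(1/3).
r = 4.2354^(1/3) ≈ 1.6179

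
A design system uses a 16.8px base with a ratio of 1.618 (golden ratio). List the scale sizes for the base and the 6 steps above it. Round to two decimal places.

Step 0: 16.8px
Step 1: 16.8 × 1.618 = 27.18
Step 2: 16.8 × 1.618² = 43.98
Step 3: 16.8 × 1.618³ = 71.16
Step 4: 16.8 × 1.618⁴ = 115.14
Step 5: 16.8 × 1.618⁵ = 186.30
Step 6: 16.8 × 1.618⁶ = 301.43

16.80px, 27.18px, 43.98px, 71.16px, 115.14px, 186.30px, 301.43px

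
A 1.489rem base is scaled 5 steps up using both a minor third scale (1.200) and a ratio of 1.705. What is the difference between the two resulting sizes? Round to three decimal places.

Minor third: 1.489 × 1.200⁵ = 3.70511rem
At 1.705: 1.489 × 1.705⁵ = 21.45441rem
Difference: 21.45441 − 3.70511 = 17.74930rem

17.749rem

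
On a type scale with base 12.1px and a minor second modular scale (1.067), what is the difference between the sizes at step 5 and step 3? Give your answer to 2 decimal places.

Step 3: 12.1 × 1.067³ = 14.6987px
Step 5: 12.1 × 1.067⁵ = 16.7343px
Difference: 16.7343 − 14.6987 = 2.0356px

2.04px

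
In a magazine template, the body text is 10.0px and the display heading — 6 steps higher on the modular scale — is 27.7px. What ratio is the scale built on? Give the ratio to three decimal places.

r⁶ = 27.7 / 10.0, so r = (27.7/10.0)^(1/6).
r = 2.7700^(1/6) ≈ 1.1851

1.185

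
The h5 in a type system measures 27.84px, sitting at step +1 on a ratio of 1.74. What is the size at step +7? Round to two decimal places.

27.84 × 1.74⁶ = 27.84 × 27.75208 ≈ 772.618

772.62px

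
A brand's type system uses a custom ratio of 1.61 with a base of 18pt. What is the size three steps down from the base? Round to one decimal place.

Each step on a modular scale multiplies by the ratio, so the size n steps from the base is base × ratioⁿ.
18.0 ÷ 1.61³ = 18.0 ÷ 4.17328 ≈ 4.31

4.3pt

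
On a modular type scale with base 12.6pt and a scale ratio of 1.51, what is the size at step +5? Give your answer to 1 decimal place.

Every step multiplies by the scale ratio.
12.6 × 1.51⁵ = 12.6 × 7.85027 ≈ 98.91

98.9pt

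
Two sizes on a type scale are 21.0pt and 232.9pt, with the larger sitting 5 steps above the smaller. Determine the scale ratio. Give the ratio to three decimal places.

1.618

r⁵ = 232.9 / 21.0, so r = (232.9/21.0)^(1/5).
r = 11.0905^(1/5) ≈ 1.6180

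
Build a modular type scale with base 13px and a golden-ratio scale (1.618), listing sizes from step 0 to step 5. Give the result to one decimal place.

Step 0: 13px
Step 1: 13.0 × 1.618 = 21.0
Step 2: 13.0 × 1.618² = 34.0
Step 3: 13.0 × 1.618³ = 55.1
Step 4: 13.0 × 1.618⁴ = 89.1
Step 5: 13.0 × 1.618⁵ = 144.2

13.0px, 21.0px, 34.0px, 55.1px, 89.1px, 144.2px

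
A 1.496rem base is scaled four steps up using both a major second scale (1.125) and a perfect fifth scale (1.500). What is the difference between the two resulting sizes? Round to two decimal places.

5.18rem

Major second: 1.496 × 1.125⁴ = 2.3963rem
Perfect fifth: 1.496 × 1.500⁴ = 7.5735rem
Difference: 7.5735 − 2.3963 = 5.1772rem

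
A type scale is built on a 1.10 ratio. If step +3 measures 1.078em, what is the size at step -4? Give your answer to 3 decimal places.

0.553em

Moving from step +3 to step -4 is 7 steps down, so divide by r⁷.
1.078 ÷ 1.10⁷ = 1.078 ÷ 1.94872 ≈ 0.553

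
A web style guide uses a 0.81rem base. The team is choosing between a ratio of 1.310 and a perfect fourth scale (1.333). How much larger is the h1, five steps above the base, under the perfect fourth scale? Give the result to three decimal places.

0.284rem

At 1.310: 0.81 × 1.310⁵ = 3.12494rem
Perfect fourth: 0.81 × 1.333⁵ = 3.40907rem
Difference: 3.40907 − 3.12494 = 0.28413rem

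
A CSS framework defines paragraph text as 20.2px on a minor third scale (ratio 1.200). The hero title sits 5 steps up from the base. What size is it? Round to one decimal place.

A modular type scale is a geometric sequence: sizeₙ = base × rⁿ.
20.2 × 1.200⁵ = 20.2 × 2.48832 ≈ 50.26

50.3px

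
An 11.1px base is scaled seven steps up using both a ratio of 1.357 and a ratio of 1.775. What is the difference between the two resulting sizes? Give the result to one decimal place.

At 1.357: 11.1 × 1.357⁷ = 94.055px
At 1.775: 11.1 × 1.775⁷ = 616.186px
Difference: 616.186 − 94.055 = 522.131px

522.1px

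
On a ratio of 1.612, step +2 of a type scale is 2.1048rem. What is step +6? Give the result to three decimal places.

Moving from step +2 to step +6 is 4 steps up, so multiply by r⁴.
2.1048 × 1.612⁴ = 2.1048 × 6.75243 ≈ 14.213

14.213rem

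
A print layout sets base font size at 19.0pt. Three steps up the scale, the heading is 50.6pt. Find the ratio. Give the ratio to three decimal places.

The ratio satisfies 19.0 × r³ = 50.6, so r = (50.6 / 19.0)^(1/3).
r = 2.6632^(1/3) ≈ 1.3861

1.386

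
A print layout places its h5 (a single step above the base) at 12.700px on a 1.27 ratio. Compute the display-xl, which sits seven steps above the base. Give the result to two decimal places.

12.700 × 1.27⁶ = 12.700 × 4.19587 ≈ 53.288

53.29px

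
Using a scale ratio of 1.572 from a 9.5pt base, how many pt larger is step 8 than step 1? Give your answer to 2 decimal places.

Step 1: 9.5 × 1.572 = 14.9340pt
Step 8: 9.5 × 1.572⁸ = 354.2778pt
Difference: 354.2778 − 14.9340 = 339.3438pt

339.34pt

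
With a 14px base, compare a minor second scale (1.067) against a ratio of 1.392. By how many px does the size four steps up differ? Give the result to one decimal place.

Minor second: 14.0 × 1.067⁴ = 18.146px
At 1.392: 14.0 × 1.392⁴ = 52.564px
Difference: 52.564 − 18.146 = 34.418px

34.4px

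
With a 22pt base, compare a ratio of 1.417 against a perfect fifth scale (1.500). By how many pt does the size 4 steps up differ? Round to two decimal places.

At 1.417: 22.0 × 1.417⁴ = 88.6956pt
Perfect fifth: 22.0 × 1.500⁴ = 111.3750pt
Difference: 111.3750 − 88.6956 = 22.6794pt

22.68pt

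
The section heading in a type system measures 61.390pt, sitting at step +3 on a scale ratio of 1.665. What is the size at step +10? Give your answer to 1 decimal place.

2177.7pt

61.390 × 1.665⁷ = 61.390 × 35.47314 ≈ 2177.696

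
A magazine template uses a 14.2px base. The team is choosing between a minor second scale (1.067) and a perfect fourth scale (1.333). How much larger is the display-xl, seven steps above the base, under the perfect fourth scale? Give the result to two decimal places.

83.84px

Minor second: 14.2 × 1.067⁷ = 22.3583px
Perfect fourth: 14.2 × 1.333⁷ = 106.1939px
Difference: 106.1939 − 22.3583 = 83.8356px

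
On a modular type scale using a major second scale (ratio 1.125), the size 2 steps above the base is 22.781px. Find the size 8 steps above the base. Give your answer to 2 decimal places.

46.18px

22.781 × 1.125⁶ = 22.781 × 2.02729 ≈ 46.184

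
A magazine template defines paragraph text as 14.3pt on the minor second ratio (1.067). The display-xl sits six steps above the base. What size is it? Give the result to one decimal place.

Each step on a modular scale multiplies by the ratio, so the size n steps from the base is base × ratioⁿ.
14.3 × 1.067⁶ = 14.3 × 1.47566 ≈ 21.10

21.1pt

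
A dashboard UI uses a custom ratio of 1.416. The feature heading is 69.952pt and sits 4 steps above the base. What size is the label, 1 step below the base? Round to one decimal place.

12.3pt

69.952 ÷ 1.416⁵ = 69.952 ÷ 5.69267 ≈ 12.288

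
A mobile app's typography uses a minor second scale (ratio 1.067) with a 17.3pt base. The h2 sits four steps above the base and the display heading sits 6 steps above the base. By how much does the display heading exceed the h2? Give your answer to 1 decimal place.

3.1pt

Step 4: 17.3 × 1.067⁴ = 22.424pt
Step 6: 17.3 × 1.067⁶ = 25.529pt
Difference: 25.529 − 22.424 = 3.105pt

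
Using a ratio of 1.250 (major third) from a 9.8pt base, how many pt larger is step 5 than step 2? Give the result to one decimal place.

14.6pt

Step 2: 9.8 × 1.250² = 15.313pt
Step 5: 9.8 × 1.250⁵ = 29.907pt
Difference: 29.907 − 15.313 = 14.594pt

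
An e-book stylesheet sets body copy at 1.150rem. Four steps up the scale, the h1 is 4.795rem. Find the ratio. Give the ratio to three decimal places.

The ratio satisfies 1.150 × r⁴ = 4.795, so r = (4.795 / 1.150)^(1/4).
r = 4.1696^(1/4) ≈ 1.4290

1.429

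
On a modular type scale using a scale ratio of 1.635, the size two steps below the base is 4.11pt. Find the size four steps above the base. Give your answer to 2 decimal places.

78.51pt

The gap is 4 − (-2) = 6 steps, so the factor is 1.635^6.
4.11 × 1.635⁶ = 4.11 × 19.10322 ≈ 78.514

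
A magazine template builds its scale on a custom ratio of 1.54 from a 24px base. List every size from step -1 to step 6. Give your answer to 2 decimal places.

Step -1: 24.0 ÷ 1.54 = 15.58
Step 0: 24px
Step 1: 24.0 × 1.54 = 36.96
Step 2: 24.0 × 1.54² = 56.92
Step 3: 24.0 × 1.54³ = 87.65
Step 4: 24.0 × 1.54⁴ = 134.99
Step 5: 24.0 × 1.54⁵ = 207.88
Step 6: 24.0 × 1.54⁶ = 320.14

15.58px, 24.00px, 36.96px, 56.92px, 87.65px, 134.99px, 207.88px, 320.14px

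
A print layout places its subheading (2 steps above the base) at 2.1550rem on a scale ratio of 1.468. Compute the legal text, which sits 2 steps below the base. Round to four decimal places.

The gap is -2 − (2) = -4 steps, so the factor is 1.468^-4.
2.1550 ÷ 1.468⁴ = 2.1550 ÷ 4.64413 ≈ 0.4640

0.4640rem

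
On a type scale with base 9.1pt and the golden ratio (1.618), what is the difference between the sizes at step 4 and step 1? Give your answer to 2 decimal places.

Step 1: 9.1 × 1.618 = 14.7238pt
Step 4: 9.1 × 1.618⁴ = 62.3671pt
Difference: 62.3671 − 14.7238 = 47.6433pt

47.64pt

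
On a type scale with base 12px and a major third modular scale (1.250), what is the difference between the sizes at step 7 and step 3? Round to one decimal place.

Step 3: 12.0 × 1.250³ = 23.438px
Step 7: 12.0 × 1.250⁷ = 57.220px
Difference: 57.220 − 23.438 = 33.782px

33.8px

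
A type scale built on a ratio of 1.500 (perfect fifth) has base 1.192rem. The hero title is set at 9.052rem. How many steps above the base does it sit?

5

1.500ⁿ = 9.052 / 1.192 = 7.5940
n = ln(7.5940) / ln(1.500) = 2.0274 / 0.4055 ≈ 5.00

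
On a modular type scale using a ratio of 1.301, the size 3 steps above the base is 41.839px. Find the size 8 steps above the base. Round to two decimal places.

155.94px

41.839 × 1.301⁵ = 41.839 × 3.72723 ≈ 155.944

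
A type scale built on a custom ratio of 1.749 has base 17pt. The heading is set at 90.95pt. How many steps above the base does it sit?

1.749ⁿ = 90.95 / 17 = 5.3500
n = ln(5.3500) / ln(1.749) = 1.6771 / 0.5590 ≈ 3.00

3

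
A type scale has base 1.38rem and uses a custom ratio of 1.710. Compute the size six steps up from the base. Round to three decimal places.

1.38 × 1.710⁶ = 1.38 × 25.00211 ≈ 34.503

34.503rem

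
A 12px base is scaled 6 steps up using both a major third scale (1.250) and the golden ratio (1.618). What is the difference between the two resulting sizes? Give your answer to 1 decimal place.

Major third: 12.0 × 1.250⁶ = 45.776px
Golden ratio: 12.0 × 1.618⁶ = 215.304px
Difference: 215.304 − 45.776 = 169.528px

169.5px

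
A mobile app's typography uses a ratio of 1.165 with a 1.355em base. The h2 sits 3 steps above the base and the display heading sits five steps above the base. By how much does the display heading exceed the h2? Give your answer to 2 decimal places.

Step 3: 1.355 × 1.165³ = 2.1425em
Step 5: 1.355 × 1.165⁵ = 2.9078em
Difference: 2.9078 − 2.1425 = 0.7653em

0.77em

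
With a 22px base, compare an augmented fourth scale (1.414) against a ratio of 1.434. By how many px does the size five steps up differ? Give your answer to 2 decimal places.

9.05px

Augmented fourth: 22.0 × 1.414⁵ = 124.3569px
At 1.434: 22.0 × 1.434⁵ = 133.4039px
Difference: 133.4039 − 124.3569 = 9.0470px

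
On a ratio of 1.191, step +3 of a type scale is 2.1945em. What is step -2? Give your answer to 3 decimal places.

2.1945 ÷ 1.191⁵ = 2.1945 ÷ 2.39640 ≈ 0.916

0.916em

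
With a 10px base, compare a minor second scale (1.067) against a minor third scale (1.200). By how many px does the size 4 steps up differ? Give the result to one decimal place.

Minor second: 10.0 × 1.067⁴ = 12.962px
Minor third: 10.0 × 1.200⁴ = 20.736px
Difference: 20.736 − 12.962 = 7.774px

7.8px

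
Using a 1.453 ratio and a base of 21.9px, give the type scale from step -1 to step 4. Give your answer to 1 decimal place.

15.1px, 21.9px, 31.8px, 46.2px, 67.2px, 97.6px

Step -1: 21.9 ÷ 1.453 = 15.1
Step 0: 21.9px
Step 1: 21.9 × 1.453 = 31.8
Step 2: 21.9 × 1.453² = 46.2
Step 3: 21.9 × 1.453³ = 67.2
Step 4: 21.9 × 1.453⁴ = 97.6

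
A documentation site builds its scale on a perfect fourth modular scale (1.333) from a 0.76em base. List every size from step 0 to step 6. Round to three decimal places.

Step 0: 0.76em
Step 1: 0.76 × 1.333 = 1.013
Step 2: 0.76 × 1.333² = 1.350
Step 3: 0.76 × 1.333³ = 1.800
Step 4: 0.76 × 1.333⁴ = 2.400
Step 5: 0.76 × 1.333⁵ = 3.199
Step 6: 0.76 × 1.333⁶ = 4.264

0.760em, 1.013em, 1.350em, 1.800em, 2.400em, 3.199em, 4.264em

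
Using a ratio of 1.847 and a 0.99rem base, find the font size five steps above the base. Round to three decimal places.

21.280rem

0.99 × 1.847⁵ = 0.99 × 21.49485 ≈ 21.280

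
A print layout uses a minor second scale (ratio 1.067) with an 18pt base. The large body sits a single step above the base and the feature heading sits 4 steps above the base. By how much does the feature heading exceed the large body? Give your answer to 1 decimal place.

4.1pt

Step 1: 18.0 × 1.067 = 19.206pt
Step 4: 18.0 × 1.067⁴ = 23.331pt
Difference: 23.331 − 19.206 = 4.125pt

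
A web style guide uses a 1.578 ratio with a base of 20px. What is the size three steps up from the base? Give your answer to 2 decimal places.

20.0 × 1.578³ = 20.0 × 3.92935 ≈ 78.59

78.59px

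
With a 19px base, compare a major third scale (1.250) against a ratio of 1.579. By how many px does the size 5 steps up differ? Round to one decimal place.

Major third: 19.0 × 1.250⁵ = 57.983px
At 1.579: 19.0 × 1.579⁵ = 186.494px
Difference: 186.494 − 57.983 = 128.511px

128.5px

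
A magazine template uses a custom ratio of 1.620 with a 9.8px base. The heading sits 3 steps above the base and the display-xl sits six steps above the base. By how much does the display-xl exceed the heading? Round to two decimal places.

135.47px

Step 3: 9.8 × 1.620³ = 41.6650px
Step 6: 9.8 × 1.620⁶ = 177.1398px
Difference: 177.1398 − 41.6650 = 135.4748px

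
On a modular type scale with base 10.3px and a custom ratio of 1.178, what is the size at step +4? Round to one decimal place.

19.8px

10.3 × 1.178⁴ = 10.3 × 1.92567 ≈ 19.83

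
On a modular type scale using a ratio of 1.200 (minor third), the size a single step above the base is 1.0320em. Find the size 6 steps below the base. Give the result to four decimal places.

0.2880em

Moving from step +1 to step -6 is 7 steps down, so divide by r⁷.
1.0320 ÷ 1.200⁷ = 1.0320 ÷ 3.58318 ≈ 0.2880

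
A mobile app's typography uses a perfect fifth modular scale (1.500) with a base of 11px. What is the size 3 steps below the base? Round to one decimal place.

3.3px

11.0 ÷ 1.500³ = 11.0 ÷ 3.37500 ≈ 3.26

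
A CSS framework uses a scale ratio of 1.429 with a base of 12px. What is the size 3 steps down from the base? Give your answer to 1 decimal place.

4.1px

12.0 ÷ 1.429³ = 12.0 ÷ 2.91808 ≈ 4.11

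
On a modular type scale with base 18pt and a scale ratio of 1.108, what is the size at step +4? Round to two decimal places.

Every step multiplies by the scale ratio.
18.0 × 1.108⁴ = 18.0 × 1.50716 ≈ 27.13

27.13pt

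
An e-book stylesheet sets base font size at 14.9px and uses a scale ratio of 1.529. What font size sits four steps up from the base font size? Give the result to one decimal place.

Each step on a modular scale multiplies by the ratio, so the size n steps from the base is base × ratioⁿ.
14.9 × 1.529⁴ = 14.9 × 5.46550 ≈ 81.44

81.4px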